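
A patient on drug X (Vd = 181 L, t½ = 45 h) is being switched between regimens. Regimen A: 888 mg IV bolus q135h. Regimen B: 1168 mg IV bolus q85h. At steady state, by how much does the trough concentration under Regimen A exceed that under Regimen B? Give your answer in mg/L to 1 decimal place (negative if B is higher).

-1.7 mg/L

Regimen A: f = (1/2)^(135/45) ≈ 0.1250; Cmin,ss = (888/181)·f/(1−f) ≈ 0.701 mg/L.
Regimen B: f = (1/2)^(85/45) ≈ 0.2700; Cmin,ss = (1168/181)·f/(1−f) ≈ 2.387 mg/L.
Difference ≈ 0.701 − 2.387 ≈ -1.686 mg/L.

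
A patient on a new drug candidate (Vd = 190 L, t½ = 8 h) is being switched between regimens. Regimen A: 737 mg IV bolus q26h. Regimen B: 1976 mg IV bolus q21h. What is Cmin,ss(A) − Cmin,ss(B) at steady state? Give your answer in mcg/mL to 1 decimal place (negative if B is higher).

-1.6 mcg/mL

Regimen A: f = (1/2)^(26/8) ≈ 0.1051; Cmin,ss = (737/190)·f/(1−f) ≈ 0.456 mcg/mL.
Regimen B: f = (1/2)^(21/8) ≈ 0.1621; Cmin,ss = (1976/190)·f/(1−f) ≈ 2.012 mcg/mL.
Difference ≈ 0.456 − 2.012 ≈ -1.556 mcg/mL.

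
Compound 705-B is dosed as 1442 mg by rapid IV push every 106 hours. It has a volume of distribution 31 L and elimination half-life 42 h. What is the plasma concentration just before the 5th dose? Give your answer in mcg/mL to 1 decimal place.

9.8 mcg/mL

f = (1/2)^(τ/t½) = (1/2)^(106/42) ≈ 0.1739.
C₀ = D/Vd = 1442/31 ≈ 46.516 mcg/mL.
Before the 5th dose, 4 doses have been given. Superposition: Cmin = C₀·(f + f² + … + f^4).
≈ 46.516 × (0.1739 + 0.0302 + 0.0053 + 0.0009) ≈ 46.516 × 0.2103 ≈ 9.782 mcg/mL.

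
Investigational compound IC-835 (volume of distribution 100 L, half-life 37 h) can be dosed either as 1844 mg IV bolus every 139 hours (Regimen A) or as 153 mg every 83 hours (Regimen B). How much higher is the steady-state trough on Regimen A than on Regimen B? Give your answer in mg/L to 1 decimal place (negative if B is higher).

Regimen A: f = (1/2)^(139/37) ≈ 0.0740; Cmin,ss = (1844/100)·f/(1−f) ≈ 1.474 mg/L.
Regimen B: f = (1/2)^(83/37) ≈ 0.2112; Cmin,ss = (153/100)·f/(1−f) ≈ 0.410 mg/L.
Difference ≈ 1.474 − 0.410 ≈ 1.064 mg/L.

1.1 mg/L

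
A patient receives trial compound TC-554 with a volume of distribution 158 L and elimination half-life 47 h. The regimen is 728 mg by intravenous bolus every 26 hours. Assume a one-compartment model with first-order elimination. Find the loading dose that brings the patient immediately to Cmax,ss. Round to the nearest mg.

f = (1/2)^(26/47) ≈ 0.681511; accumulation ratio R = 1/(1−f) ≈ 3.13983.
Loading dose to hit Cmax,ss on first dose: D_load = D_maint·R ≈ 728 × 3.13983 ≈ 2285.80 mg.

2286 mg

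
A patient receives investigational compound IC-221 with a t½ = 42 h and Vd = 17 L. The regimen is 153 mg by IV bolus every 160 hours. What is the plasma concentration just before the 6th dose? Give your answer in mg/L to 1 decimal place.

f = (1/2)^(τ/t½) = (1/2)^(160/42) ≈ 0.0713.
C₀ = D/Vd = 153/17 ≈ 9.000 mg/L.
Before the 6th dose, 5 doses have been given. Superposition: Cmin = C₀·(f + f² + … + f^5).
≈ 9.000 × (0.0713 + 0.0051 + 0.0004 + 0.0000 + 0.0000) ≈ 9.000 × 0.0768 ≈ 0.691 mg/L.

0.7 mg/L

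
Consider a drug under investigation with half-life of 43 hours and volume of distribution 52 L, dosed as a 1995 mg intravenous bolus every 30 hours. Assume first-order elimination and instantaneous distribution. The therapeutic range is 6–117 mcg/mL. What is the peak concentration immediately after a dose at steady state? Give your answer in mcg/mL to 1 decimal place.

100.1 mcg/mL

k = ln2/t½ = ln2/43 ≈ 0.016120 h⁻¹; fraction remaining f = e^(−kτ) = e^(−0.016120×30) ≈ 0.6166.
At steady state, accumulation factor R = 1/(1 − e^(−kτ)) ≈ 2.6082.
Single-dose peak C₀ = D/Vd = 1995/52 ≈ 38.365 mcg/mL.
Cmax,ss = C₀/(1 − f) ≈ 38.365/0.3834 ≈ 100.065 mcg/mL.
Peak 100.1 mcg/mL vs MTC 117 mcg/mL: below toxic threshold.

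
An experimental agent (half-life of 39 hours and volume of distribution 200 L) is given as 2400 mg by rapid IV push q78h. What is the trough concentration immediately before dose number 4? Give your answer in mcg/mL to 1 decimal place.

3.9 mcg/mL

f = (1/2)^(τ/t½) = (1/2)^(78/39) ≈ 0.2500.
C₀ = D/Vd = 2400/200 ≈ 12.000 mcg/mL.
Before the 4th dose, 3 doses have been given. Superposition: Cmin = C₀·(f + f² + … + f^3).
≈ 12.000 × (0.2500 + 0.0625 + 0.0156) ≈ 12.000 × 0.3281 ≈ 3.937 mcg/mL.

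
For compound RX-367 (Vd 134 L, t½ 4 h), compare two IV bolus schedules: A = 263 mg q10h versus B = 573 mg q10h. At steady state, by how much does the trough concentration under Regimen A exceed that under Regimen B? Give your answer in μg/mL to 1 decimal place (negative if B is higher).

-0.5 μg/mL

Regimen A: f = (1/2)^(10/4) ≈ 0.1768; Cmin,ss = (263/134)·f/(1−f) ≈ 0.422 μg/mL.
Regimen B: f = (1/2)^(10/4) ≈ 0.1768; Cmin,ss = (573/134)·f/(1−f) ≈ 0.918 μg/mL.
Difference ≈ 0.422 − 0.918 ≈ -0.496 μg/mL.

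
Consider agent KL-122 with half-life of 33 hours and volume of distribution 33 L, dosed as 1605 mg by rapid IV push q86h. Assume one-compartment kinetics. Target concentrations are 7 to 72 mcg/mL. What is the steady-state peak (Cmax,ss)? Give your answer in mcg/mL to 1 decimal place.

58.2 mcg/mL

τ/t½ = 86/33 ≈ 2.6061, so fraction remaining f = (1/2)^(86/33) ≈ 0.1642.
Accumulation ratio R = 1/(1 − f) ≈ 1/0.8358 ≈ 1.1965.
Single-dose peak C₀ = D/Vd = 1605/33 ≈ 48.636 mcg/mL.
Cmax,ss = C₀/(1 − f) ≈ 48.636/0.8358 ≈ 58.191 mcg/mL.
Peak 58.2 mcg/mL vs MTC 72 mcg/mL: below toxic threshold.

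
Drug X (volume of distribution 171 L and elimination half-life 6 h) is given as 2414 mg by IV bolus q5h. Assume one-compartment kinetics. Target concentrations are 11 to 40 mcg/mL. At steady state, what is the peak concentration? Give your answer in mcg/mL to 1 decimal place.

τ/t½ = 5/6 ≈ 0.83333, so fraction remaining f = (1/2)^(5/6) ≈ 0.5612.
At steady state, accumulation factor R = 1/(1 − e^(−kτ)) ≈ 2.2789.
Single-dose peak C₀ = D/Vd = 2414/171 ≈ 14.117 mcg/mL.
Steady-state peak Cmax,ss = C₀·R ≈ 14.117 × 2.2789 ≈ 32.171 mcg/mL.
Peak 32.2 mcg/mL vs MTC 40 mcg/mL: below toxic threshold.

32.2 mcg/mL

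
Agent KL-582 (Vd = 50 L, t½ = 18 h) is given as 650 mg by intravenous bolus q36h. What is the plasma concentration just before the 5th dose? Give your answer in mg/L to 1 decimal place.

4.3 mg/L

f = (1/2)^(τ/t½) = (1/2)^(36/18) ≈ 0.2500.
C₀ = D/Vd = 650/50 ≈ 13.000 mg/L.
Before the 5th dose, 4 doses have been given. Superposition: Cmin = C₀·(f + f² + … + f^4).
≈ 13.000 × (0.2500 + 0.0625 + 0.0156 + 0.0039) ≈ 13.000 × 0.3320 ≈ 4.316 mg/L.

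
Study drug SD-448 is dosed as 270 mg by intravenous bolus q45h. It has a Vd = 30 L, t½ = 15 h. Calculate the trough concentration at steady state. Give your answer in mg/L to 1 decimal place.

τ = 45 h = 3 half-lives, so f = (1/2)^3 = 0.125.
Accumulation ratio R = 1/(1 − f) = 1/0.875 = 8/7.
Single-dose peak C₀ = D/Vd = 270/30 = 9 mg/L.
Steady-state peak Cmax,ss = C₀·R = 9 × 8/7 ≈ 10.286 mg/L.
Steady-state trough Cmin,ss = Cmax,ss·f ≈ 10.286 × 0.125 ≈ 1.286 mg/L.

1.3 mg/L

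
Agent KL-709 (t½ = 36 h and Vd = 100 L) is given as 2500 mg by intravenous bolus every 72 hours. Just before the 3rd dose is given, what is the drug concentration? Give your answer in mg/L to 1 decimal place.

f = (1/2)^(τ/t½) = (1/2)^(72/36) ≈ 0.2500.
C₀ = D/Vd = 2500/100 ≈ 25.000 mg/L.
Before the 3rd dose, 2 doses have been given. Superposition: Cmin = C₀·(f + f²).
≈ 25.000 × (0.2500 + 0.0625) ≈ 25.000 × 0.3125 ≈ 7.812 mg/L.

7.8 mg/L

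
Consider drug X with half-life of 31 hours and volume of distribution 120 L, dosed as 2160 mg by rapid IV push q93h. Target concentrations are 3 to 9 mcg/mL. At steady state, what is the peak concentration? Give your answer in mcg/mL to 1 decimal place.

20.6 mcg/mL

The dosing interval is 3 half-lives, so f = 2^(−3) = 0.125.
At steady state, R = 1/(1 − 0.125) = 8/7.
Single-dose peak C₀ = D/Vd = 2160/120 = 18 mcg/mL.
Steady-state peak Cmax,ss = C₀·R = 18 × 8/7 ≈ 20.571 mcg/mL.
Peak 20.6 mcg/mL vs MTC 9 mcg/mL: exceeds toxic threshold.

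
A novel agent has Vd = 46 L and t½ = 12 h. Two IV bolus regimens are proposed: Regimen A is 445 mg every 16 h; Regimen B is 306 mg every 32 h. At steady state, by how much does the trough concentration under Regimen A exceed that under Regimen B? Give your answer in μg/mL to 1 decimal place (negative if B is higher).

Regimen A: f = (1/2)^(16/12) ≈ 0.3969; Cmin,ss = (445/46)·f/(1−f) ≈ 6.366 μg/mL.
Regimen B: f = (1/2)^(32/12) ≈ 0.1575; Cmin,ss = (306/46)·f/(1−f) ≈ 1.244 μg/mL.
Difference ≈ 6.366 − 1.244 ≈ 5.122 μg/mL.

5.1 μg/mL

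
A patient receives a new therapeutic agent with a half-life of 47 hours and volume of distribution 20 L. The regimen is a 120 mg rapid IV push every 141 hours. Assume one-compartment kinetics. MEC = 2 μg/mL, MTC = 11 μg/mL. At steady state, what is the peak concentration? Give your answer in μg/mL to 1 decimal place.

6.9 μg/mL

τ = 141 h = 3 half-lives, so f = (1/2)^3 = 0.125.
At steady state, R = 1/(1 − 0.125) = 8/7.
Single-dose peak C₀ = D/Vd = 120/20 = 6 μg/mL.
Steady-state peak Cmax,ss = C₀·R = 6 × 8/7 ≈ 6.857 μg/mL.
Peak 6.9 μg/mL vs MTC 11 μg/mL: below toxic threshold.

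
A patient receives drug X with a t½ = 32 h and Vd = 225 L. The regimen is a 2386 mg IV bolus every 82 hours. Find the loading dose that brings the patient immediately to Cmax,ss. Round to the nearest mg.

f = (1/2)^(82/32) ≈ 0.169282; accumulation ratio R = 1/(1−f) ≈ 1.20378.
Loading dose to hit Cmax,ss on first dose: D_load = D_maint·R ≈ 2386 × 1.20378 ≈ 2872.22 mg.

2872 mg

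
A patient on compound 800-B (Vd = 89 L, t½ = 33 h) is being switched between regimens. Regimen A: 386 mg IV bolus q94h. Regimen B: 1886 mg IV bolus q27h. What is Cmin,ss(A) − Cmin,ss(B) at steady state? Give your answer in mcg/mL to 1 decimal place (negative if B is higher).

Regimen A: f = (1/2)^(94/33) ≈ 0.1388; Cmin,ss = (386/89)·f/(1−f) ≈ 0.699 mcg/mL.
Regimen B: f = (1/2)^(27/33) ≈ 0.5672; Cmin,ss = (1886/89)·f/(1−f) ≈ 27.772 mcg/mL.
Difference ≈ 0.699 − 27.772 ≈ -27.073 mcg/mL.

-27.1 mcg/mL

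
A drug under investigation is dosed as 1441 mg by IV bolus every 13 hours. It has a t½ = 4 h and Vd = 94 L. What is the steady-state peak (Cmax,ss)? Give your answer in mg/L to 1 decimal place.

17.1 mg/L

τ/t½ = 13/4 ≈ 3.25, so fraction remaining f = (1/2)^(13/4) ≈ 0.1051.
Accumulation ratio R = 1/(1 − f) ≈ 1/0.8949 ≈ 1.1174.
Each bolus raises the concentration by D/Vd = 1441/94 ≈ 15.330 mg/L.
Steady-state peak Cmax,ss = C₀·R ≈ 15.330 × 1.1174 ≈ 17.130 mg/L.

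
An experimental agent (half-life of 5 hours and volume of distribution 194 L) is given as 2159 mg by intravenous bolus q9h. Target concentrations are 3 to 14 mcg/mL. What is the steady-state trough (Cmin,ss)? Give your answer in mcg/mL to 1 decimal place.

τ/t½ = 9/5 ≈ 1.8, so fraction remaining f = (1/2)^(9/5) ≈ 0.2872.
Each bolus raises the concentration by D/Vd = 2159/194 ≈ 11.129 mcg/mL.
Steady-state trough Cmin,ss = C₀·f/(1−f) ≈ 11.129 × 0.2872/0.7128 ≈ 4.484 mcg/mL.
Trough 4.5 mcg/mL vs MEC 3 mcg/mL: adequate.

4.5 mcg/mL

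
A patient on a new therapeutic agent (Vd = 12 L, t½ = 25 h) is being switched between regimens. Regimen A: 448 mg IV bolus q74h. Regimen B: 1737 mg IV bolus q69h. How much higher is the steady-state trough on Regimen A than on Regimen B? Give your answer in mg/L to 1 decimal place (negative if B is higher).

-19.6 mg/L

Regimen A: f = (1/2)^(74/25) ≈ 0.1285; Cmin,ss = (448/12)·f/(1−f) ≈ 5.505 mg/L.
Regimen B: f = (1/2)^(69/25) ≈ 0.1476; Cmin,ss = (1737/12)·f/(1−f) ≈ 25.065 mg/L.
Difference ≈ 5.505 − 25.065 ≈ -19.560 mg/L.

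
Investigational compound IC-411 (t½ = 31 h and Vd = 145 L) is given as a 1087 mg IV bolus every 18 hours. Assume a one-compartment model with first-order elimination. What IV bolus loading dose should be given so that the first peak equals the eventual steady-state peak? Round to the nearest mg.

3281 mg

f = (1/2)^(18/31) ≈ 0.668665; accumulation ratio R = 1/(1−f) ≈ 3.01809.
Loading dose to hit Cmax,ss on first dose: D_load = D_maint·R ≈ 1087 × 3.01809 ≈ 3280.66 mg.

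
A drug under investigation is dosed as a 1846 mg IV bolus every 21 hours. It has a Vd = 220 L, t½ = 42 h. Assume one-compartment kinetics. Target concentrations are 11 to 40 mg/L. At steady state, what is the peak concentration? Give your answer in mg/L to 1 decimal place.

τ/t½ = 21/42 ≈ 0.5, so fraction remaining f = (1/2)^(21/42) ≈ 0.7071.
At steady state, accumulation factor R = 1/(1 − e^(−kτ)) ≈ 3.4141.
Each bolus raises the concentration by D/Vd = 1846/220 ≈ 8.391 mg/L.
Steady-state peak Cmax,ss = C₀·R ≈ 8.391 × 3.4141 ≈ 28.648 mg/L.
Peak 28.6 mg/L vs MTC 40 mg/L: below toxic threshold.

28.6 mg/L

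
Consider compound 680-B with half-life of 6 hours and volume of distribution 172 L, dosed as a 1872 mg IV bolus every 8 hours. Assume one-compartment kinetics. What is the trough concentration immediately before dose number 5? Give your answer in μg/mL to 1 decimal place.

f = (1/2)^(τ/t½) = (1/2)^(8/6) ≈ 0.3969.
C₀ = D/Vd = 1872/172 ≈ 10.884 μg/mL.
Before the 5th dose, 4 doses have been given. Superposition: Cmin = C₀·(f + f² + … + f^4).
≈ 10.884 × (0.3969 + 0.1575 + 0.0625 + 0.0248) ≈ 10.884 × 0.6417 ≈ 6.984 μg/mL.

7.0 μg/mL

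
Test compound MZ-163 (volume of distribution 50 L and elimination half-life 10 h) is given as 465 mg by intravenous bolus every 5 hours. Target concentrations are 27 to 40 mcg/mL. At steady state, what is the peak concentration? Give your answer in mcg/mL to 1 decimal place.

Over one 5-h interval, 5/10 ≈ 0.5 half-lives elapse, leaving f ≈ 0.7071 of each dose.
Accumulation ratio R = 1/(1 − f) ≈ 1/0.2929 ≈ 3.4141.
Each bolus raises the concentration by D/Vd = 465/50 ≈ 9.300 mcg/mL.
Steady-state peak Cmax,ss = C₀·R ≈ 9.300 × 3.4141 ≈ 31.751 mcg/mL.
Peak 31.8 mcg/mL vs MTC 40 mcg/mL: below toxic threshold.

31.8 mcg/mL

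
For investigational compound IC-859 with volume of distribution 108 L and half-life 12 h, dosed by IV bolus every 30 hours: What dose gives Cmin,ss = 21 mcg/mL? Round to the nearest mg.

10562 mg

τ/t½ = 30/12 ≈ 2.5, so f = (1/2)^(30/12) ≈ 0.176777.
Cmin,ss = (D/Vd)·f/(1−f), so D = Cmin,ss·Vd·(1−f)/f.
D = 21 × 108 × (1−f)/f ≈ 21 × 108 × 4.65684 ≈ 10561.71 mg.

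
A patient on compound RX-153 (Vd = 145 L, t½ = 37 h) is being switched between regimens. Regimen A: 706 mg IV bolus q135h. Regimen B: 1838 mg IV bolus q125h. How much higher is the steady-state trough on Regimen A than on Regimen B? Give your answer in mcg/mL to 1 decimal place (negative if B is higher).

Regimen A: f = (1/2)^(135/37) ≈ 0.0797; Cmin,ss = (706/145)·f/(1−f) ≈ 0.422 mcg/mL.
Regimen B: f = (1/2)^(125/37) ≈ 0.0962; Cmin,ss = (1838/145)·f/(1−f) ≈ 1.349 mcg/mL.
Difference ≈ 0.422 − 1.349 ≈ -0.927 mcg/mL.

-0.9 mcg/mL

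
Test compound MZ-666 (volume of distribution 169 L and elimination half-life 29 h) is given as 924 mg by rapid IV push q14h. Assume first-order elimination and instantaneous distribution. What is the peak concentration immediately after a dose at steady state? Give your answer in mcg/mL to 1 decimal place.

19.2 mcg/mL

τ/t½ = 14/29 ≈ 0.48276, so fraction remaining f = (1/2)^(14/29) ≈ 0.7156.
At steady state, accumulation factor R = 1/(1 − e^(−kτ)) ≈ 3.5162.
Each bolus raises the concentration by D/Vd = 924/169 ≈ 5.467 mcg/mL.
Steady-state peak Cmax,ss = C₀·R ≈ 5.467 × 3.5162 ≈ 19.223 mcg/mL.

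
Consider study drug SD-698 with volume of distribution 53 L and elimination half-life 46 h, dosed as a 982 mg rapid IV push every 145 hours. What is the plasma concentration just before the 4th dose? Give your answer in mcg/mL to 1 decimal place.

f = (1/2)^(τ/t½) = (1/2)^(145/46) ≈ 0.1125.
C₀ = D/Vd = 982/53 ≈ 18.528 mcg/mL.
Before the 4th dose, 3 doses have been given. Superposition: Cmin = C₀·(f + f² + … + f^3).
≈ 18.528 × (0.1125 + 0.0127 + 0.0014) ≈ 18.528 × 0.1266 ≈ 2.346 mcg/mL.

2.3 mcg/mL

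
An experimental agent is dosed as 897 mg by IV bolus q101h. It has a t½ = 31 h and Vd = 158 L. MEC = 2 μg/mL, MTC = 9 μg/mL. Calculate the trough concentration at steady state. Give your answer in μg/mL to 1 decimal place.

k = ln2/t½ = ln2/31 ≈ 0.022360 h⁻¹; fraction remaining f = e^(−kτ) = e^(−0.022360×101) ≈ 0.1045.
Single-dose peak C₀ = D/Vd = 897/158 ≈ 5.677 μg/mL.
Steady-state trough Cmin,ss = C₀·f/(1−f) ≈ 5.677 × 0.1045/0.8955 ≈ 0.662 μg/mL.
Trough 0.7 μg/mL vs MEC 2 μg/mL: subtherapeutic.

0.7 μg/mL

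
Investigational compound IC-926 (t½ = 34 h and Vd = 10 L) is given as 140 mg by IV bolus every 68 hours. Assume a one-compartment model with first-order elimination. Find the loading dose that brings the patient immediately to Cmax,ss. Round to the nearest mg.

187 mg

f = (1/2)^(68/34) ≈ 0.250000; accumulation ratio R = 1/(1−f) ≈ 1.33333.
Loading dose to hit Cmax,ss on first dose: D_load = D_maint·R ≈ 140 × 1.33333 ≈ 186.67 mg.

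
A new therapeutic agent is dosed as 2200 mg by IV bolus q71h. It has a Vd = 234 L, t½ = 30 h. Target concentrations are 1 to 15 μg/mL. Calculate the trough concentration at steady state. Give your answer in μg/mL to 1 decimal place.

2.3 μg/mL

Over one 71-h interval, 71/30 ≈ 2.3667 half-lives elapse, leaving f ≈ 0.1939 of each dose.
At steady state, accumulation factor R = 1/(1 − e^(−kτ)) ≈ 1.2405.
Each bolus raises the concentration by D/Vd = 2200/234 ≈ 9.402 μg/mL.
Steady-state peak Cmax,ss = C₀·R ≈ 9.402 × 1.2405 ≈ 11.663 μg/mL.
One interval later, Cmin,ss = Cmax,ss·e^(−kτ) ≈ 11.663 × 0.1939 ≈ 2.261 μg/mL.
Trough 2.3 μg/mL vs MEC 1 μg/mL: adequate.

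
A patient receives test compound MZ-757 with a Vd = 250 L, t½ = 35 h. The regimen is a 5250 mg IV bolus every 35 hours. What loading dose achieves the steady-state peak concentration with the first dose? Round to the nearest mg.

f = (1/2)^(35/35) ≈ 0.500000; accumulation ratio R = 1/(1−f) ≈ 2.00000.
Loading dose to hit Cmax,ss on first dose: D_load = D_maint·R ≈ 5250 × 2.00000 ≈ 10500.00 mg.

10500 mg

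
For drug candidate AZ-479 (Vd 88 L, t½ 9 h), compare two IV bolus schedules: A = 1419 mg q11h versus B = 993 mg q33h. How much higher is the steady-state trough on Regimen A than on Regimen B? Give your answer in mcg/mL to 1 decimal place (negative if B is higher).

11.1 mcg/mL

Regimen A: f = (1/2)^(11/9) ≈ 0.4286; Cmin,ss = (1419/88)·f/(1−f) ≈ 12.095 mcg/mL.
Regimen B: f = (1/2)^(33/9) ≈ 0.0787; Cmin,ss = (993/88)·f/(1−f) ≈ 0.964 mcg/mL.
Difference ≈ 12.095 − 0.964 ≈ 11.131 mcg/mL.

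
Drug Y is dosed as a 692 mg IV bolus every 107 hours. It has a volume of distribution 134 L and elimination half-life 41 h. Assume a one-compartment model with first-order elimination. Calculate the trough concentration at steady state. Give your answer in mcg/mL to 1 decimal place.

k = ln2/t½ = ln2/41 ≈ 0.016906 h⁻¹; fraction remaining f = e^(−kτ) = e^(−0.016906×107) ≈ 0.1638.
Single-dose peak C₀ = D/Vd = 692/134 ≈ 5.164 mcg/mL.
Steady-state trough Cmin,ss = C₀·f/(1−f) ≈ 5.164 × 0.1638/0.8362 ≈ 1.012 mcg/mL.

1.0 mcg/mL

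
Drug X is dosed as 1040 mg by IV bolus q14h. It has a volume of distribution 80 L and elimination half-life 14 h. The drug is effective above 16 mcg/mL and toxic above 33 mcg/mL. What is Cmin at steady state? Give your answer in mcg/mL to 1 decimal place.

13.0 mcg/mL

τ = 14 h = 1 half-life, so f = (1/2)^1 = 0.5.
Accumulation ratio R = 1/(1 − f) = 1/0.5 = 2/1.
Single-dose peak C₀ = D/Vd = 1040/80 = 13 mcg/mL.
Steady-state peak Cmax,ss = C₀·R = 13 × 2/1 ≈ 26.000 mcg/mL.
Steady-state trough Cmin,ss = Cmax,ss·f ≈ 26.000 × 0.5 ≈ 13.000 mcg/mL.
Trough 13.0 mcg/mL vs MEC 16 mcg/mL: subtherapeutic.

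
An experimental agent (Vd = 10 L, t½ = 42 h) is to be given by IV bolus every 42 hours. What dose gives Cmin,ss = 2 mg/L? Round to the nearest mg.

τ/t½ = 42/42 ≈ 1, so f = (1/2)^(42/42) ≈ 0.500000.
Cmin,ss = (D/Vd)·f/(1−f), so D = Cmin,ss·Vd·(1−f)/f.
D = 2 × 10 × (1−f)/f ≈ 2 × 10 × 1.00000 ≈ 20.00 mg.

20 mg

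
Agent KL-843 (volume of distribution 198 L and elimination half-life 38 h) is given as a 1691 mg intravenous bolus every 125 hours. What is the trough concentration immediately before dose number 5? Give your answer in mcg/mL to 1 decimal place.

f = (1/2)^(τ/t½) = (1/2)^(125/38) ≈ 0.1023.
C₀ = D/Vd = 1691/198 ≈ 8.540 mcg/mL.
Before the 5th dose, 4 doses have been given. Superposition: Cmin = C₀·(f + f² + … + f^4).
≈ 8.540 × (0.1023 + 0.0105 + 0.0011 + 0.0001) ≈ 8.540 × 0.1140 ≈ 0.974 mcg/mL.

1.0 mcg/mL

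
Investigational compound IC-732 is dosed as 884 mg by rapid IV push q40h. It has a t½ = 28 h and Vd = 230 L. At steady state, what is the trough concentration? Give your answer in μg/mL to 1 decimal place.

2.3 μg/mL

k = ln2/t½ = ln2/28 ≈ 0.024755 h⁻¹; fraction remaining f = e^(−kτ) = e^(−0.024755×40) ≈ 0.3715.
Each bolus raises the concentration by D/Vd = 884/230 ≈ 3.843 μg/mL.
Steady-state trough Cmin,ss = C₀·f/(1−f) ≈ 3.843 × 0.3715/0.6285 ≈ 2.272 μg/mL.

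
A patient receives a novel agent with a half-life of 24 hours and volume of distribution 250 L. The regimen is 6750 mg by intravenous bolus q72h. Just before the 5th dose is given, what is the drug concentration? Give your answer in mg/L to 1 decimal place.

3.9 mg/L

f = (1/2)^(τ/t½) = (1/2)^(72/24) ≈ 0.1250.
C₀ = D/Vd = 6750/250 ≈ 27.000 mg/L.
Before the 5th dose, 4 doses have been given. Superposition: Cmin = C₀·(f + f² + … + f^4).
≈ 27.000 × (0.1250 + 0.0156 + 0.0020 + 0.0002) ≈ 27.000 × 0.1428 ≈ 3.856 mg/L.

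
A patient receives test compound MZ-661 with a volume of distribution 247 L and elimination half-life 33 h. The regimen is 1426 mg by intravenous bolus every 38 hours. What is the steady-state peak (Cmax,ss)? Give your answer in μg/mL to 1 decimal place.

Over one 38-h interval, 38/33 ≈ 1.1515 half-lives elapse, leaving f ≈ 0.4502 of each dose.
At steady state, accumulation factor R = 1/(1 − e^(−kτ)) ≈ 1.8188.
Each bolus raises the concentration by D/Vd = 1426/247 ≈ 5.773 μg/mL.
Cmax,ss = C₀/(1 − f) ≈ 5.773/0.5498 ≈ 10.500 μg/mL.

10.5 μg/mL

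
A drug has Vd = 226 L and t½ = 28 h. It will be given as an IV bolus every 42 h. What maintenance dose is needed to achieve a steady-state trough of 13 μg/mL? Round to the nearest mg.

5372 mg

τ/t½ = 42/28 ≈ 1.5, so f = (1/2)^(42/28) ≈ 0.353553.
Cmin,ss = (D/Vd)·f/(1−f), so D = Cmin,ss·Vd·(1−f)/f.
D = 13 × 226 × (1−f)/f ≈ 13 × 226 × 1.82843 ≈ 5371.93 mg.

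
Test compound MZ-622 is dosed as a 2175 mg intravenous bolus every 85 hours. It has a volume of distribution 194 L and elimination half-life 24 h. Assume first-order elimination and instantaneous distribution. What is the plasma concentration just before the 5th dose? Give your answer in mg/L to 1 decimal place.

f = (1/2)^(τ/t½) = (1/2)^(85/24) ≈ 0.0859.
C₀ = D/Vd = 2175/194 ≈ 11.211 mg/L.
Before the 5th dose, 4 doses have been given. Superposition: Cmin = C₀·(f + f² + … + f^4).
≈ 11.211 × (0.0859 + 0.0074 + 0.0006 + 0.0001) ≈ 11.211 × 0.0940 ≈ 1.054 mg/L.

1.1 mg/L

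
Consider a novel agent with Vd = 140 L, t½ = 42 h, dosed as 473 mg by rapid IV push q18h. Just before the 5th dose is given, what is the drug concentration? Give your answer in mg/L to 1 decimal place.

f = (1/2)^(τ/t½) = (1/2)^(18/42) ≈ 0.7430.
C₀ = D/Vd = 473/140 ≈ 3.379 mg/L.
Before the 5th dose, 4 doses have been given. Superposition: Cmin = C₀·(f + f² + … + f^4).
≈ 3.379 × (0.7430 + 0.5520 + 0.4102 + 0.3048) ≈ 3.379 × 2.0100 ≈ 6.792 mg/L.

6.8 mg/L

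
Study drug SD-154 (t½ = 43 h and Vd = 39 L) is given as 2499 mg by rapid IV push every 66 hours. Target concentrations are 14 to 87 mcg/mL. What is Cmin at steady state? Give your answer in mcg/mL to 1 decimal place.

τ/t½ = 66/43 ≈ 1.5349, so fraction remaining f = (1/2)^(66/43) ≈ 0.3451.
Accumulation ratio R = 1/(1 − f) ≈ 1/0.6549 ≈ 1.5270.
Each bolus raises the concentration by D/Vd = 2499/39 ≈ 64.077 mcg/mL.
Steady-state peak Cmax,ss = C₀·R ≈ 64.077 × 1.5270 ≈ 97.846 mcg/mL.
Steady-state trough Cmin,ss = Cmax,ss·f ≈ 97.846 × 0.3451 ≈ 33.767 mcg/mL.
Trough 33.8 mcg/mL vs MEC 14 mcg/mL: adequate.

33.8 mcg/mL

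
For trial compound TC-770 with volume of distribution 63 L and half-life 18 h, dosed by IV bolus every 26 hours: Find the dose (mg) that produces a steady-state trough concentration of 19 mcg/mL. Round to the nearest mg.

τ/t½ = 26/18 ≈ 1.4444, so f = (1/2)^(26/18) ≈ 0.367434.
Cmin,ss = (D/Vd)·f/(1−f), so D = Cmin,ss·Vd·(1−f)/f.
D = 19 × 63 × (1−f)/f ≈ 19 × 63 × 1.72158 ≈ 2060.73 mg.

2061 mg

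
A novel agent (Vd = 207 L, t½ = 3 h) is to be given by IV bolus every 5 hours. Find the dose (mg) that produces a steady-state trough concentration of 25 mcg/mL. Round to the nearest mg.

11255 mg

τ/t½ = 5/3 ≈ 1.6667, so f = (1/2)^(5/3) ≈ 0.314980.
Cmin,ss = (D/Vd)·f/(1−f), so D = Cmin,ss·Vd·(1−f)/f.
D = 25 × 207 × (1−f)/f ≈ 25 × 207 × 2.17480 ≈ 11254.59 mg.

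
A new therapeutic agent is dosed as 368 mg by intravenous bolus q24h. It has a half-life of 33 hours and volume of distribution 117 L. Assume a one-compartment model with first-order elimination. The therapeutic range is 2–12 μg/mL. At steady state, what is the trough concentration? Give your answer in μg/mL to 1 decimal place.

4.8 μg/mL

Over one 24-h interval, 24/33 ≈ 0.72727 half-lives elapse, leaving f ≈ 0.6040 of each dose.
Each bolus raises the concentration by D/Vd = 368/117 ≈ 3.145 μg/mL.
Steady-state trough Cmin,ss = C₀·f/(1−f) ≈ 3.145 × 0.6040/0.3960 ≈ 4.797 μg/mL.
Trough 4.8 μg/mL vs MEC 2 μg/mL: adequate.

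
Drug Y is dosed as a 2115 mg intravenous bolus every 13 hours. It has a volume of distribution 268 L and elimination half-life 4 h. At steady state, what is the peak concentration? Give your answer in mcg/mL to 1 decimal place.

8.8 mcg/mL

Over one 13-h interval, 13/4 ≈ 3.25 half-lives elapse, leaving f ≈ 0.1051 of each dose.
Accumulation ratio R = 1/(1 − f) ≈ 1/0.8949 ≈ 1.1174.
Each bolus raises the concentration by D/Vd = 2115/268 ≈ 7.892 mcg/mL.
Cmax,ss = C₀/(1 − f) ≈ 7.892/0.8949 ≈ 8.819 mcg/mL.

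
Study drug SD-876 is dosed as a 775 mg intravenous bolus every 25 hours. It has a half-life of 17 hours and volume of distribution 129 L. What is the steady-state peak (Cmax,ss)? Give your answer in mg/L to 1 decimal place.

Over one 25-h interval, 25/17 ≈ 1.4706 half-lives elapse, leaving f ≈ 0.3608 of each dose.
Accumulation ratio R = 1/(1 − f) ≈ 1/0.6392 ≈ 1.5645.
Single-dose peak C₀ = D/Vd = 775/129 ≈ 6.008 mg/L.
Cmax,ss = C₀/(1 − f) ≈ 6.008/0.6392 ≈ 9.399 mg/L.

9.4 mg/L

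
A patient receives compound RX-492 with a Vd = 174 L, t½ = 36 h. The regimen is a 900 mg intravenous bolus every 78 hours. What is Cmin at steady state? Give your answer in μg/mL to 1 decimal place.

τ/t½ = 78/36 ≈ 2.1667, so fraction remaining f = (1/2)^(78/36) ≈ 0.2227.
At steady state, accumulation factor R = 1/(1 − e^(−kτ)) ≈ 1.2865.
Each bolus raises the concentration by D/Vd = 900/174 ≈ 5.172 μg/mL.
Cmax,ss = C₀/(1 − f) ≈ 5.172/0.7773 ≈ 6.654 μg/mL.
Steady-state trough Cmin,ss = Cmax,ss·f ≈ 6.654 × 0.2227 ≈ 1.482 μg/mL.

1.5 μg/mL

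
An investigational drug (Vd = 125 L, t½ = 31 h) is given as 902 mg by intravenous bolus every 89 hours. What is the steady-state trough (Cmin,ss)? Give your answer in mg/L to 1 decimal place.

1.1 mg/L

τ/t½ = 89/31 ≈ 2.871, so fraction remaining f = (1/2)^(89/31) ≈ 0.1367.
Accumulation ratio R = 1/(1 − f) ≈ 1/0.8633 ≈ 1.1583.
Single-dose peak C₀ = D/Vd = 902/125 ≈ 7.216 mg/L.
Steady-state peak Cmax,ss = C₀·R ≈ 7.216 × 1.1583 ≈ 8.358 mg/L.
One interval later, Cmin,ss = Cmax,ss·e^(−kτ) ≈ 8.358 × 0.1367 ≈ 1.143 mg/L.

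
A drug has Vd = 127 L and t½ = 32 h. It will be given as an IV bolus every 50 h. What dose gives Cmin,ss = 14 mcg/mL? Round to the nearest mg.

τ/t½ = 50/32 ≈ 1.5625, so f = (1/2)^(50/32) ≈ 0.338564.
Cmin,ss = (D/Vd)·f/(1−f), so D = Cmin,ss·Vd·(1−f)/f.
D = 14 × 127 × (1−f)/f ≈ 14 × 127 × 1.95365 ≈ 3473.59 mg.

3474 mg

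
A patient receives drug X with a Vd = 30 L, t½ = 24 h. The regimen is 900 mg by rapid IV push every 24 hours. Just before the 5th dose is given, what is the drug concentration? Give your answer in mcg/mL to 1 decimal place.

28.1 mcg/mL

f = (1/2)^(τ/t½) = (1/2)^(24/24) ≈ 0.5000.
C₀ = D/Vd = 900/30 ≈ 30.000 mcg/mL.
Before the 5th dose, 4 doses have been given. Superposition: Cmin = C₀·(f + f² + … + f^4).
≈ 30.000 × (0.5000 + 0.2500 + 0.1250 + 0.0625) ≈ 30.000 × 0.9375 ≈ 28.125 mcg/mL.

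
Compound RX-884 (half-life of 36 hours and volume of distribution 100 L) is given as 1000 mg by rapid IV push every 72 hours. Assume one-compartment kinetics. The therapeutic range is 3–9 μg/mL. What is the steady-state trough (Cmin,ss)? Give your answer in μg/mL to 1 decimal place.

3.3 μg/mL

τ = 72 h = 2 half-lives, so f = (1/2)^2 = 0.25.
At steady state, R = 1/(1 − 0.25) = 4/3.
Single-dose peak C₀ = D/Vd = 1000/100 = 10 μg/mL.
Steady-state peak Cmax,ss = C₀·R = 10 × 4/3 ≈ 13.333 μg/mL.
Steady-state trough Cmin,ss = Cmax,ss·f ≈ 13.333 × 0.25 ≈ 3.333 μg/mL.
Trough 3.3 μg/mL vs MEC 3 μg/mL: adequate.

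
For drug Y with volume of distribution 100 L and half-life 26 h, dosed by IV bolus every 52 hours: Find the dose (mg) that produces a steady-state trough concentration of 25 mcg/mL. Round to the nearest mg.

τ/t½ = 52/26 ≈ 2, so f = (1/2)^(52/26) ≈ 0.250000.
Cmin,ss = (D/Vd)·f/(1−f), so D = Cmin,ss·Vd·(1−f)/f.
D = 25 × 100 × (1−f)/f ≈ 25 × 100 × 3.00000 ≈ 7500.00 mg.

7500 mg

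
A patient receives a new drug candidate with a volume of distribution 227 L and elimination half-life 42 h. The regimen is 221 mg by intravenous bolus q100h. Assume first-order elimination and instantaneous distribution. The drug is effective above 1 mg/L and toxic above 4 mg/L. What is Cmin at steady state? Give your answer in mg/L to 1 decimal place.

0.2 mg/L

τ/t½ = 100/42 ≈ 2.381, so fraction remaining f = (1/2)^(100/42) ≈ 0.1920.
Accumulation ratio R = 1/(1 − f) ≈ 1/0.8080 ≈ 1.2376.
Single-dose peak C₀ = D/Vd = 221/227 ≈ 0.974 mg/L.
Steady-state peak Cmax,ss = C₀·R ≈ 0.974 × 1.2376 ≈ 1.205 mg/L.
Steady-state trough Cmin,ss = Cmax,ss·f ≈ 1.205 × 0.1920 ≈ 0.231 mg/L.
Trough 0.2 mg/L vs MEC 1 mg/L: subtherapeutic.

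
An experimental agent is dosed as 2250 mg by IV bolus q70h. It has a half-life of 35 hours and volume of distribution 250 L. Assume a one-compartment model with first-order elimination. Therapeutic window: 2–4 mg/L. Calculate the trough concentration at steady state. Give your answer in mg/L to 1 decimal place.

The dosing interval is 2 half-lives, so f = 2^(−2) = 0.25.
At steady state, R = 1/(1 − 0.25) = 4/3.
Single-dose peak C₀ = D/Vd = 2250/250 = 9 mg/L.
Steady-state peak Cmax,ss = C₀·R = 9 × 4/3 ≈ 12.000 mg/L.
Steady-state trough Cmin,ss = Cmax,ss·f ≈ 12.000 × 0.25 ≈ 3.000 mg/L.
Trough 3.0 mg/L vs MEC 2 mg/L: adequate.

3.0 mg/L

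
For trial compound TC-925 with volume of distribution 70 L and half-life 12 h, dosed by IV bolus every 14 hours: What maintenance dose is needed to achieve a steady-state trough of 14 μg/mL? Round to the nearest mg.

τ/t½ = 14/12 ≈ 1.1667, so f = (1/2)^(14/12) ≈ 0.445449.
Cmin,ss = (D/Vd)·f/(1−f), so D = Cmin,ss·Vd·(1−f)/f.
D = 14 × 70 × (1−f)/f ≈ 14 × 70 × 1.24493 ≈ 1220.03 mg.

1220 mg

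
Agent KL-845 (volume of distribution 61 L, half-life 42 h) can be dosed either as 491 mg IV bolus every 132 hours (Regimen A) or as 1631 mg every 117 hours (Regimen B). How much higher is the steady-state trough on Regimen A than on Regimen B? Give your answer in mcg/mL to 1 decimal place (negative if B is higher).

-3.5 mcg/mL

Regimen A: f = (1/2)^(132/42) ≈ 0.1132; Cmin,ss = (491/61)·f/(1−f) ≈ 1.027 mcg/mL.
Regimen B: f = (1/2)^(117/42) ≈ 0.1450; Cmin,ss = (1631/61)·f/(1−f) ≈ 4.534 mcg/mL.
Difference ≈ 1.027 − 4.534 ≈ -3.507 mcg/mL.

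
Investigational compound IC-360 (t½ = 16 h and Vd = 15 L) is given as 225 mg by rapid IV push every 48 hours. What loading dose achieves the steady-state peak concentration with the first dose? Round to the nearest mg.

257 mg

f = (1/2)^(48/16) ≈ 0.125000; accumulation ratio R = 1/(1−f) ≈ 1.14286.
Loading dose to hit Cmax,ss on first dose: D_load = D_maint·R ≈ 225 × 1.14286 ≈ 257.14 mg.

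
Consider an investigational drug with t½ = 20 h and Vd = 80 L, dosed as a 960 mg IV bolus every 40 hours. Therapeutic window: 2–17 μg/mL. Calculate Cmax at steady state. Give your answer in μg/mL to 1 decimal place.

The dosing interval is 2 half-lives, so f = 2^(−2) = 0.25.
At steady state, R = 1/(1 − 0.25) = 4/3.
Single-dose peak C₀ = D/Vd = 960/80 = 12 μg/mL.
Steady-state peak Cmax,ss = C₀·R = 12 × 4/3 ≈ 16.000 μg/mL.
Peak 16.0 μg/mL vs MTC 17 μg/mL: below toxic threshold.

16.0 μg/mL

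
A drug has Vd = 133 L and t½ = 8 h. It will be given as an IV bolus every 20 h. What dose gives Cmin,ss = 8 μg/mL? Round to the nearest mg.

4955 mg

τ/t½ = 20/8 ≈ 2.5, so f = (1/2)^(20/8) ≈ 0.176777.
Cmin,ss = (D/Vd)·f/(1−f), so D = Cmin,ss·Vd·(1−f)/f.
D = 8 × 133 × (1−f)/f ≈ 8 × 133 × 4.65684 ≈ 4954.88 mg.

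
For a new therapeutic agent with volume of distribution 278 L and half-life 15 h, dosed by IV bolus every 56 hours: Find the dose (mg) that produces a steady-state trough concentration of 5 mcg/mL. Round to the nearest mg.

17097 mg

τ/t½ = 56/15 ≈ 3.7333, so f = (1/2)^(56/15) ≈ 0.075189.
Cmin,ss = (D/Vd)·f/(1−f), so D = Cmin,ss·Vd·(1−f)/f.
D = 5 × 278 × (1−f)/f ≈ 5 × 278 × 12.29982 ≈ 17096.75 mg.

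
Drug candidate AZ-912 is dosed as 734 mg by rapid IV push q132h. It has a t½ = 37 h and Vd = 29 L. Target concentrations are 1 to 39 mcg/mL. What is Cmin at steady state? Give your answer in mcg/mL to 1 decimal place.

2.3 mcg/mL

Over one 132-h interval, 132/37 ≈ 3.5676 half-lives elapse, leaving f ≈ 0.0843 of each dose.
Single-dose peak C₀ = D/Vd = 734/29 ≈ 25.310 mcg/mL.
Steady-state trough Cmin,ss = C₀·f/(1−f) ≈ 25.310 × 0.0843/0.9157 ≈ 2.330 mcg/mL.
Trough 2.3 mcg/mL vs MEC 1 mcg/mL: adequate.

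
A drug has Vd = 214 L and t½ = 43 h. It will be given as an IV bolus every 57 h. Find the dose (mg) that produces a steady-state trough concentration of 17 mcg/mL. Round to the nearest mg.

τ/t½ = 57/43 ≈ 1.3256, so f = (1/2)^(57/43) ≈ 0.398988.
Cmin,ss = (D/Vd)·f/(1−f), so D = Cmin,ss·Vd·(1−f)/f.
D = 17 × 214 × (1−f)/f ≈ 17 × 214 × 1.50634 ≈ 5480.06 mg.

5480 mg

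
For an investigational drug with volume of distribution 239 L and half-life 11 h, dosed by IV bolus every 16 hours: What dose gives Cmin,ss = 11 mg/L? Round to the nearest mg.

4576 mg

τ/t½ = 16/11 ≈ 1.4545, so f = (1/2)^(16/11) ≈ 0.364870.
Cmin,ss = (D/Vd)·f/(1−f), so D = Cmin,ss·Vd·(1−f)/f.
D = 11 × 239 × (1−f)/f ≈ 11 × 239 × 1.74070 ≈ 4576.30 mg.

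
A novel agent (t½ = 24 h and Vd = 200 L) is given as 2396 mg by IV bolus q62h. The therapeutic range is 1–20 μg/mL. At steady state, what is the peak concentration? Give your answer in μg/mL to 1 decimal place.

14.4 μg/mL

Over one 62-h interval, 62/24 ≈ 2.5833 half-lives elapse, leaving f ≈ 0.1669 of each dose.
Accumulation ratio R = 1/(1 − f) ≈ 1/0.8331 ≈ 1.2003.
Single-dose peak C₀ = D/Vd = 2396/200 ≈ 11.980 μg/mL.
Cmax,ss = C₀/(1 − f) ≈ 11.980/0.8331 ≈ 14.380 μg/mL.
Peak 14.4 μg/mL vs MTC 20 μg/mL: below toxic threshold.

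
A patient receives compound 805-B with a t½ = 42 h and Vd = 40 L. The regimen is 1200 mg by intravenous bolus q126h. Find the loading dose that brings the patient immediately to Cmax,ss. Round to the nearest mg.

1371 mg

f = (1/2)^(126/42) ≈ 0.125000; accumulation ratio R = 1/(1−f) ≈ 1.14286.
Loading dose to hit Cmax,ss on first dose: D_load = D_maint·R ≈ 1200 × 1.14286 ≈ 1371.43 mg.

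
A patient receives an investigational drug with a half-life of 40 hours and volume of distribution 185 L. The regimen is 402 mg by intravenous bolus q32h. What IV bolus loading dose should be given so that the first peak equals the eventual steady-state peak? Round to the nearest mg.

f = (1/2)^(32/40) ≈ 0.574349; accumulation ratio R = 1/(1−f) ≈ 2.34934.
Loading dose to hit Cmax,ss on first dose: D_load = D_maint·R ≈ 402 × 2.34934 ≈ 944.43 mg.

944 mg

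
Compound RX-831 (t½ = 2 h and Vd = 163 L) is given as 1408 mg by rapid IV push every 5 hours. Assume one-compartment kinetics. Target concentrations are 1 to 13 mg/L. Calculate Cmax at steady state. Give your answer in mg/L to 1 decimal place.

10.5 mg/L

k = ln2/t½ = ln2/2 ≈ 0.346574 h⁻¹; fraction remaining f = e^(−kτ) = e^(−0.346574×5) ≈ 0.1768.
Accumulation ratio R = 1/(1 − f) ≈ 1/0.8232 ≈ 1.2148.
Single-dose peak C₀ = D/Vd = 1408/163 ≈ 8.638 mg/L.
Steady-state peak Cmax,ss = C₀·R ≈ 8.638 × 1.2148 ≈ 10.493 mg/L.
Peak 10.5 mg/L vs MTC 13 mg/L: below toxic threshold.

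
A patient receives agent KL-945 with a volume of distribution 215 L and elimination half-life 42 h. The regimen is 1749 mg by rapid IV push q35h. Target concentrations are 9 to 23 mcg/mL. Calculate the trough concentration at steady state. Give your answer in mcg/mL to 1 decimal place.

τ/t½ = 35/42 ≈ 0.83333, so fraction remaining f = (1/2)^(35/42) ≈ 0.5612.
Accumulation ratio R = 1/(1 − f) ≈ 1/0.4388 ≈ 2.2789.
Single-dose peak C₀ = D/Vd = 1749/215 ≈ 8.135 mcg/mL.
Steady-state peak Cmax,ss = C₀·R ≈ 8.135 × 2.2789 ≈ 18.539 mcg/mL.
One interval later, Cmin,ss = Cmax,ss·e^(−kτ) ≈ 18.539 × 0.5612 ≈ 10.404 mcg/mL.
Trough 10.4 mcg/mL vs MEC 9 mcg/mL: adequate.

10.4 mcg/mL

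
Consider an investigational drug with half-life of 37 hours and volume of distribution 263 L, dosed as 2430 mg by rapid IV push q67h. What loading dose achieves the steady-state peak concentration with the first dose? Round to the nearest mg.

f = (1/2)^(67/37) ≈ 0.285031; accumulation ratio R = 1/(1−f) ≈ 1.39866.
Loading dose to hit Cmax,ss on first dose: D_load = D_maint·R ≈ 2430 × 1.39866 ≈ 3398.74 mg.

3399 mg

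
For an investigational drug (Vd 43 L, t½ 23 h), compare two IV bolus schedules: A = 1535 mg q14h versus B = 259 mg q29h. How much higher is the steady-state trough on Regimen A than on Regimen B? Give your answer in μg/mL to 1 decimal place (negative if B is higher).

63.7 μg/mL

Regimen A: f = (1/2)^(14/23) ≈ 0.6558; Cmin,ss = (1535/43)·f/(1−f) ≈ 68.014 μg/mL.
Regimen B: f = (1/2)^(29/23) ≈ 0.4173; Cmin,ss = (259/43)·f/(1−f) ≈ 4.314 μg/mL.
Difference ≈ 68.014 − 4.314 ≈ 63.700 μg/mL.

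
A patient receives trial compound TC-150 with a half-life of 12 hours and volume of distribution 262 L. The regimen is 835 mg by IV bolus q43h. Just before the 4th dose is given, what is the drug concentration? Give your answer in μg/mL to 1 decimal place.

f = (1/2)^(τ/t½) = (1/2)^(43/12) ≈ 0.0834.
C₀ = D/Vd = 835/262 ≈ 3.187 μg/mL.
Before the 4th dose, 3 doses have been given. Superposition: Cmin = C₀·(f + f² + … + f^3).
≈ 3.187 × (0.0834 + 0.0070 + 0.0006) ≈ 3.187 × 0.0910 ≈ 0.290 μg/mL.

0.3 μg/mL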